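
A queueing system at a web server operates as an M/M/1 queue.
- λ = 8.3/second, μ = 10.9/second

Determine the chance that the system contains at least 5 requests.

ρ = λ/μ = 8.3/10.9 = 0.76147
P(N ≥ n) = ρⁿ
P(N ≥ 5) = 0.76147^5
P(N ≥ 5) = 0.2560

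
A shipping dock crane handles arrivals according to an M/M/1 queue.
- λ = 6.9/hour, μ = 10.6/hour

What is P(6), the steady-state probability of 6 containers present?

ρ = λ/μ = 6.9/10.6 = 0.650943
P(n) = (1-ρ)ρⁿ
P(6) = (1-0.650943) × 0.650943^6
P(6) = 0.3491 × 0.07608
P(6) = 0.02656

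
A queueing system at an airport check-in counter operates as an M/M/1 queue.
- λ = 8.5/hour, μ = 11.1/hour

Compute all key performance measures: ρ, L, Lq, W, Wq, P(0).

Step 1: ρ = λ/μ = 8.5/11.1 = 0.7658
Step 2: L = λ/(μ-λ) = 8.5/2.60 = 3.2692
Step 3: Lq = λ²/(μ(μ-λ)) = 72.25/(11.1×2.60) = 2.5035
Step 4: W = 1/(μ-λ) = 1/2.60 = 0.384615
Step 5: Wq = λ/(μ(μ-λ)) = 8.5/(11.1×2.60) = 0.2945
Step 6: P(0) = 1-ρ = 0.2342
Verify: L = λW = 8.5×0.384615 = 3.2692 ✔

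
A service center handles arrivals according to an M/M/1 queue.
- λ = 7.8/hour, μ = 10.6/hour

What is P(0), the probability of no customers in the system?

ρ = λ/μ = 7.8/10.6 = 0.7358
P(0) = 1 - ρ = 1 - 0.7358 = 0.2642
The server is idle 26.42% of the time.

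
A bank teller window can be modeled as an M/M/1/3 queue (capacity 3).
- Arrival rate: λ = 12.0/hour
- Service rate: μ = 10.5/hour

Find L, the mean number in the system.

ρ = λ/μ = 12.0/10.5 = 1.14286
P₀ = (1-ρ)/(1-ρ^(K+1)) = (1-1.14286)/(1-1.14286^4) = -0.1429/-0.7060 = 0.2024
P_K = P₀×ρ^K = 0.2024 × 1.14286^3 = 0.2024 × 1.4927 = 0.3021
L = ρ[1 - (K+1)ρ^K + Kρ^(K+1)] / [(1-ρ)(1-ρ^(K+1))]
L = 1.14286 × (1 - 4×1.49272 + 3×1.70597) / ((1 - 1.14286) × (1 - 1.70597)) = 1.6661 transactions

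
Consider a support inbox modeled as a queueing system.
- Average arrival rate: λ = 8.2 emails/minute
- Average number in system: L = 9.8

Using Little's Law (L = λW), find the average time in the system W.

Little's Law: L = λW, so W = L/λ
W = 9.8/8.2 = 1.1951 minutes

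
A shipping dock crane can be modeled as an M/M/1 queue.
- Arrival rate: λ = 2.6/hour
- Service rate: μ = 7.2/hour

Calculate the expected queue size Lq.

ρ = λ/μ = 2.6/7.2 = 0.3611
For M/M/1: Lq = λ²/(μ(μ-λ))
Lq = 6.76/(7.2 × 4.60)
Lq = 0.2041 containers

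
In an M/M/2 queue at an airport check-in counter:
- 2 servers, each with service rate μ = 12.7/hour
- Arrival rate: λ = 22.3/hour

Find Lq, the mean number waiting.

Traffic intensity: ρ = λ/(cμ) = 22.3/(2×12.7) = 0.8780
Since ρ = 0.8780 < 1, system is stable.
Offered load a = λ/μ = cρ = 22.3/12.7 = 1.7559
P₀ = [ Σₙ₌₀^1 aⁿ/n! + a^2/(2!(1-ρ)) ]⁻¹
Σ = a^0/0! + a^1/1! = 1.0000 + 1.7559 = 2.7559
a^2/(2!(1-ρ)) = 3.08320/(2 × 0.122047) = 12.6312
P₀ = 1/(2.7559 + 12.6312) = 0.06499
Lq = P₀·a^2·ρ / (2!(1-ρ)²) = 0.06498952 × 3.083204 × 0.8779528 / (2 × 0.01489553) = 5.9051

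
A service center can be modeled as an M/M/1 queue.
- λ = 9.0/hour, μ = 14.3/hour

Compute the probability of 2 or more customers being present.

ρ = λ/μ = 9.0/14.3 = 0.6294
P(N ≥ n) = ρⁿ
P(N ≥ 2) = 0.6294^2
P(N ≥ 2) = 0.3961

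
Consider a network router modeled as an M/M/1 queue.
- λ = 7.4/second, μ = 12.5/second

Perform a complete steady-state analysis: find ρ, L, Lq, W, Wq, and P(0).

Step 1: ρ = λ/μ = 7.4/12.5 = 0.5920
Step 2: L = λ/(μ-λ) = 7.4/5.10 = 1.4510
Step 3: Lq = λ²/(μ(μ-λ)) = 54.76/(12.5×5.10) = 0.8590
Step 4: W = 1/(μ-λ) = 1/5.10 = 0.19608
Step 5: Wq = λ/(μ(μ-λ)) = 7.4/(12.5×5.10) = 0.1161
Step 6: P(0) = 1-ρ = 0.4080
Verify: L = λW = 7.4×0.19608 = 1.4510 ✔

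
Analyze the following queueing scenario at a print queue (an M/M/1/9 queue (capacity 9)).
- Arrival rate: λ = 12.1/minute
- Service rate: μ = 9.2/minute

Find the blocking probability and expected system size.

ρ = λ/μ = 12.1/9.2 = 1.3152
P₀ = (1-ρ)/(1-ρ^(K+1)) = (1-1.3152)/(1-1.3152^10) = -0.3152/-14.4852 = 0.02176
P_K = P₀×ρ^K = 0.02176 × 1.3152^9 = 0.02176 × 11.7741 = 0.2562
Blocking probability P_9 = 0.2562 (25.62%)
L = ρ[1 - (K+1)ρ^K + Kρ^(K+1)] / [(1-ρ)(1-ρ^(K+1))]
L = 1.3152 × (1 - 10×11.77406 + 9×15.48524) / ((1 - 1.3152) × (1 - 15.48524)) = 6.5178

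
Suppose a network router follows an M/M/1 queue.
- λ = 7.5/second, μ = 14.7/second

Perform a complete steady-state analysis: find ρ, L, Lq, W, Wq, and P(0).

Step 1: ρ = λ/μ = 7.5/14.7 = 0.5102
Step 2: L = λ/(μ-λ) = 7.5/7.20 = 1.0417
Step 3: Lq = λ²/(μ(μ-λ)) = 56.25/(14.7×7.20) = 0.5315
Step 4: W = 1/(μ-λ) = 1/7.20 = 0.1389
Step 5: Wq = λ/(μ(μ-λ)) = 7.5/(14.7×7.20) = 0.07086
Step 6: P(0) = 1-ρ = 0.4898
Verify: L = λW = 7.5×0.1389 = 1.0417 ✔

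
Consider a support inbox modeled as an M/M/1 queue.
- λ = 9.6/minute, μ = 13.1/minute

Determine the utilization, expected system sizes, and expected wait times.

Step 1: ρ = λ/μ = 9.6/13.1 = 0.7328
Step 2: L = λ/(μ-λ) = 9.6/3.50 = 2.7429
Step 3: Lq = λ²/(μ(μ-λ)) = 92.16/(13.1×3.50) = 2.0100
Step 4: W = 1/(μ-λ) = 1/3.50 = 0.285714
Step 5: Wq = λ/(μ(μ-λ)) = 9.6/(13.1×3.50) = 0.2094
Step 6: P(0) = 1-ρ = 0.2672
Verify: L = λW = 9.6×0.285714 = 2.7429 ✔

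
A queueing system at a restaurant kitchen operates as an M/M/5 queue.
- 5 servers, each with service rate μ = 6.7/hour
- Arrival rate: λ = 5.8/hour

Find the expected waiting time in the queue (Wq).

Traffic intensity: ρ = λ/(cμ) = 5.8/(5×6.7) = 0.1731
Since ρ = 0.1731 < 1, system is stable.
Offered load a = λ/μ = cρ = 5.8/6.7 = 0.8657
P₀ = [ Σₙ₌₀^4 aⁿ/n! + a^5/(5!(1-ρ)) ]⁻¹
Σ = a^0/0! + a^1/1! + a^2/2! + a^3/3! + a^4/4! = 1.0000 + 0.8657 + 0.3747 + 0.1081 + 0.02340 = 2.3719
a^5/(5!(1-ρ)) = 0.4861/(120 × 0.8269) = 0.004899
P₀ = 1/(2.3719 + 0.004899) = 0.4207
Lq = P₀·a^5·ρ / (5!(1-ρ)²) = 0.42074 × 0.48615 × 0.17313 / (120 × 0.68371) = 0.0004316
Wq = Lq/λ = 0.00043163/5.8 = 0.00007442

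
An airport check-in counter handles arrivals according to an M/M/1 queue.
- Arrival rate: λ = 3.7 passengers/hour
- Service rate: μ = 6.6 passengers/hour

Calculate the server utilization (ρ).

Server utilization: ρ = λ/μ
ρ = 3.7/6.6 = 0.5606
The server is busy 56.06% of the time.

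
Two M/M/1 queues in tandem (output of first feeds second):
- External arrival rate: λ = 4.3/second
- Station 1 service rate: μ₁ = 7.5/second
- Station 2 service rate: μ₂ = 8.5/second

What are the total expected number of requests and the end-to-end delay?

By Jackson's theorem, each station behaves as independent M/M/1.
Station 1: ρ₁ = 4.3/7.5 = 0.5733, L₁ = ρ₁/(1-ρ₁) = λ/(μ₁-λ) = 4.3/3.20 = 1.3438
Station 2: ρ₂ = 4.3/8.5 = 0.5059, L₂ = ρ₂/(1-ρ₂) = λ/(μ₂-λ) = 4.3/4.20 = 1.0238
Total: L = L₁ + L₂ = 1.3438 + 1.0238 = 2.3676
W = L/λ = 2.3676/4.3 = 0.5506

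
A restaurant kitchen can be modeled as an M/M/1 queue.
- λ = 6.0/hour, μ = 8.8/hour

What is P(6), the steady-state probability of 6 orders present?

ρ = λ/μ = 6.0/8.8 = 0.68182
P(n) = (1-ρ)ρⁿ
P(6) = (1-0.68182) × 0.68182^6
P(6) = 0.31818 × 0.10047
P(6) = 0.03197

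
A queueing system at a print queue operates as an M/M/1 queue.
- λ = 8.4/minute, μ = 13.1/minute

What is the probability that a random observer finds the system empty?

ρ = λ/μ = 8.4/13.1 = 0.6412
P(0) = 1 - ρ = 1 - 0.6412 = 0.3588
The server is idle 35.88% of the time.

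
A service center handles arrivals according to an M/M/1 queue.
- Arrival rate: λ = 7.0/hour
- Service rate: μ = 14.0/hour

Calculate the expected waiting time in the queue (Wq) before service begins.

First, compute utilization: ρ = λ/μ = 7.0/14.0 = 0.5000
For M/M/1: Wq = λ/(μ(μ-λ))
Wq = 7.0/(14.0 × (14.0-7.0))
Wq = 7.0/(14.0 × 7.00)
Wq = 0.07143 hours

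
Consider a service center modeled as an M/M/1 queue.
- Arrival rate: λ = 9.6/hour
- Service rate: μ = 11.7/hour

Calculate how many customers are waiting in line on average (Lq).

ρ = λ/μ = 9.6/11.7 = 0.8205
For M/M/1: Lq = λ²/(μ(μ-λ))
Lq = 92.16/(11.7 × 2.10)
Lq = 3.7509 customers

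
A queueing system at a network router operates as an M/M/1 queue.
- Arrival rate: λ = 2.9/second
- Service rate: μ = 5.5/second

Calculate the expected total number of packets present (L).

ρ = λ/μ = 2.9/5.5 = 0.5273
For M/M/1: L = λ/(μ-λ)
L = 2.9/(5.5-2.9) = 2.9/2.60
L = 1.1154 packets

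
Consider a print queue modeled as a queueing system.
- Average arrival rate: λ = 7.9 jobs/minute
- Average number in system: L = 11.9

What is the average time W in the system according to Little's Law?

Little's Law: L = λW, so W = L/λ
W = 11.9/7.9 = 1.5063 minutes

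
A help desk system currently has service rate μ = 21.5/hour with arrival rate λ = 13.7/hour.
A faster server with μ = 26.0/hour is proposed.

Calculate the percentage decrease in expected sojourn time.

System 1: ρ₁ = 13.7/21.5 = 0.6372, W₁ = 1/(21.5-13.7) = 0.12821
System 2: ρ₂ = 13.7/26.0 = 0.5269, W₂ = 1/(26.0-13.7) = 0.081301
Improvement: (W₁-W₂)/W₁ = (0.12821-0.081301)/0.12821 = 36.59%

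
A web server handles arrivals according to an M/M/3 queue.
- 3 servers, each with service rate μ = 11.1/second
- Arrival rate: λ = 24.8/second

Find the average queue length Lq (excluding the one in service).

Traffic intensity: ρ = λ/(cμ) = 24.8/(3×11.1) = 0.7447
Since ρ = 0.7447 < 1, system is stable.
Offered load a = λ/μ = cρ = 24.8/11.1 = 2.2342
P₀ = [ Σₙ₌₀^2 aⁿ/n! + a^3/(3!(1-ρ)) ]⁻¹
Σ = a^0/0! + a^1/1! + a^2/2! = 1.0000 + 2.2342 + 2.4959 = 5.7301
a^3/(3!(1-ρ)) = 11.1529/(6 × 0.255255) = 7.2822
P₀ = 1/(5.7301 + 7.2822) = 0.07685
Lq = P₀·a^3·ρ / (3!(1-ρ)²) = 0.076850 × 11.1529 × 0.74474 / (6 × 0.065155) = 1.6328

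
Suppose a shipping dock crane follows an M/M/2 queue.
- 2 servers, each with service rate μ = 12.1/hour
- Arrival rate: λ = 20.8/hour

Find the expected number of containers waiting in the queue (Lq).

Traffic intensity: ρ = λ/(cμ) = 20.8/(2×12.1) = 0.8595
Since ρ = 0.8595 < 1, system is stable.
Offered load a = λ/μ = cρ = 20.8/12.1 = 1.7190
P₀ = [ Σₙ₌₀^1 aⁿ/n! + a^2/(2!(1-ρ)) ]⁻¹
Σ = a^0/0! + a^1/1! = 1.0000 + 1.7190 = 2.7190
a^2/(2!(1-ρ)) = 2.95499/(2 × 0.140496) = 10.5163
P₀ = 1/(2.7190 + 10.5163) = 0.07556
Lq = P₀·a^2·ρ / (2!(1-ρ)²) = 0.07556 × 2.9550 × 0.8595 / (2 × 0.01974) = 4.8609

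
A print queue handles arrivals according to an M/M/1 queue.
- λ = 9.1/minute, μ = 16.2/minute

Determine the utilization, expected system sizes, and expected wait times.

Step 1: ρ = λ/μ = 9.1/16.2 = 0.5617
Step 2: L = λ/(μ-λ) = 9.1/7.10 = 1.2817
Step 3: Lq = λ²/(μ(μ-λ)) = 82.81/(16.2×7.10) = 0.7200
Step 4: W = 1/(μ-λ) = 1/7.10 = 0.14085
Step 5: Wq = λ/(μ(μ-λ)) = 9.1/(16.2×7.10) = 0.07912
Step 6: P(0) = 1-ρ = 0.4383
Verify: L = λW = 9.1×0.14085 = 1.2817 ✔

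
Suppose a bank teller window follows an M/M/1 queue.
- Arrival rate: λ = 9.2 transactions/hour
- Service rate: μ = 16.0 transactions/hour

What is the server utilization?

Server utilization: ρ = λ/μ
ρ = 9.2/16.0 = 0.5750
The server is busy 57.50% of the time.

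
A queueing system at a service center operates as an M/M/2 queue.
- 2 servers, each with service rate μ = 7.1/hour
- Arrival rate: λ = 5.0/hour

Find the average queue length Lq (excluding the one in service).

Traffic intensity: ρ = λ/(cμ) = 5.0/(2×7.1) = 0.3521
Since ρ = 0.3521 < 1, system is stable.
Offered load a = λ/μ = cρ = 5.0/7.1 = 0.7042
P₀ = [ Σₙ₌₀^1 aⁿ/n! + a^2/(2!(1-ρ)) ]⁻¹
Σ = a^0/0! + a^1/1! = 1.0000 + 0.7042 = 1.7042
a^2/(2!(1-ρ)) = 0.4959/(2 × 0.6479) = 0.3827
P₀ = 1/(1.7042 + 0.3827) = 0.4792
Lq = P₀·a^2·ρ / (2!(1-ρ)²) = 0.47917 × 0.49593 × 0.35211 / (2 × 0.41976) = 0.09967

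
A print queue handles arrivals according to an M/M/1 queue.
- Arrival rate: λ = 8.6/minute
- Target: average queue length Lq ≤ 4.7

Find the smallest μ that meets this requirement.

For M/M/1: Lq = λ²/(μ(μ-λ))
Need Lq ≤ 4.7, i.e. μ(μ-λ) ≥ λ²/4.7
μ² - 8.6μ - 73.96/4.7 ≥ 0  →  μ² - 8.6μ - 15.73617 ≥ 0
Quadratic formula (positive root): μ = [λ + √(λ² + 4×15.73617)]/2
Discriminant: 73.96 + 4×15.73617 = 136.9047, √136.9047 = 11.7006
μ ≥ (8.6 + 11.7006)/2 = 10.1503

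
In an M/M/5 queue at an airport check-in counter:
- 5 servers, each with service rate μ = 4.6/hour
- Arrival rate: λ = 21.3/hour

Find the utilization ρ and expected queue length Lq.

Traffic intensity: ρ = λ/(cμ) = 21.3/(5×4.6) = 0.9261
Since ρ = 0.9261 < 1, system is stable.
Offered load a = λ/μ = cρ = 21.3/4.6 = 4.6304
P₀ = [ Σₙ₌₀^4 aⁿ/n! + a^5/(5!(1-ρ)) ]⁻¹
Σ = a^0/0! + a^1/1! + a^2/2! + a^3/3! + a^4/4! = 1.0000 + 4.6304 + 10.7205 + 16.5468 + 19.1547 = 52.0524
a^5/(5!(1-ρ)) = 2128.6725/(120 × 0.07391304) = 239.9974
P₀ = 1/(52.0524 + 239.9974) = 0.003424
Lq = P₀·a^5·ρ / (5!(1-ρ)²) = 0.00342407 × 2128.6725 × 0.926087 / (120 × 0.00546314) = 10.2963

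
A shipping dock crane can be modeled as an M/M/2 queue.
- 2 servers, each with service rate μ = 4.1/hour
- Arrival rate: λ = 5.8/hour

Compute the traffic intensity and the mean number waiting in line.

Traffic intensity: ρ = λ/(cμ) = 5.8/(2×4.1) = 0.7073
Since ρ = 0.7073 < 1, system is stable.
Offered load a = λ/μ = cρ = 5.8/4.1 = 1.4146
P₀ = [ Σₙ₌₀^1 aⁿ/n! + a^2/(2!(1-ρ)) ]⁻¹
Σ = a^0/0! + a^1/1! = 1.0000 + 1.4146 = 2.4146
a^2/(2!(1-ρ)) = 2.00119/(2 × 0.292683) = 3.4187
P₀ = 1/(2.4146 + 3.4187) = 0.1714
Lq = P₀·a^2·ρ / (2!(1-ρ)²) = 0.17143 × 2.0012 × 0.70732 / (2 × 0.085663) = 1.4163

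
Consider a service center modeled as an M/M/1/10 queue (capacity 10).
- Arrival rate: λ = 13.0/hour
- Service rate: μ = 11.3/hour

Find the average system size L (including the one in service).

ρ = λ/μ = 13.0/11.3 = 1.15044
P₀ = (1-ρ)/(1-ρ^(K+1)) = (1-1.15044)/(1-1.15044^11) = -0.15044/-3.6720 = 0.04097
P_K = P₀×ρ^K = 0.04097 × 1.15044^10 = 0.04097 × 4.0611 = 0.1664
L = ρ[1 - (K+1)ρ^K + Kρ^(K+1)] / [(1-ρ)(1-ρ^(K+1))]
L = 1.15044 × (1 - 11×4.06106 + 10×4.67201) / ((1 - 1.15044) × (1 - 4.67201)) = 6.3485 customers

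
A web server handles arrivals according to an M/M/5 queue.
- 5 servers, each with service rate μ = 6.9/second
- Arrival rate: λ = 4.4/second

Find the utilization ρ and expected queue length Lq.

Traffic intensity: ρ = λ/(cμ) = 4.4/(5×6.9) = 0.1275
Since ρ = 0.1275 < 1, system is stable.
Offered load a = λ/μ = cρ = 4.4/6.9 = 0.6377
P₀ = [ Σₙ₌₀^4 aⁿ/n! + a^5/(5!(1-ρ)) ]⁻¹
Σ = a^0/0! + a^1/1! + a^2/2! + a^3/3! + a^4/4! = 1.0000 + 0.6377 + 0.2033 + 0.04322 + 0.006890 = 1.8911
a^5/(5!(1-ρ)) = 0.1054/(120 × 0.8725) = 0.001007
P₀ = 1/(1.8911 + 0.001007) = 0.5285
Lq = P₀·a^5·ρ / (5!(1-ρ)²) = 0.52851 × 0.10544 × 0.12754 / (120 × 0.76119) = 0.00007781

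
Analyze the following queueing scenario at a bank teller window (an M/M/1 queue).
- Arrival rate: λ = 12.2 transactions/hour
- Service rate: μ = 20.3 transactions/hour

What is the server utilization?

Server utilization: ρ = λ/μ
ρ = 12.2/20.3 = 0.6010
The server is busy 60.10% of the time.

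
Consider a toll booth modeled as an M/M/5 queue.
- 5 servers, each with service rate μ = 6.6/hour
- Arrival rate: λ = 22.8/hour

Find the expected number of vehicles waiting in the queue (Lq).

Traffic intensity: ρ = λ/(cμ) = 22.8/(5×6.6) = 0.6909
Since ρ = 0.6909 < 1, system is stable.
Offered load a = λ/μ = cρ = 22.8/6.6 = 3.4545
P₀ = [ Σₙ₌₀^4 aⁿ/n! + a^5/(5!(1-ρ)) ]⁻¹
Σ = a^0/0! + a^1/1! + a^2/2! + a^3/3! + a^4/4! = 1.00000 + 3.45455 + 5.96694 + 6.87102 + 5.93407 = 23.2266
a^5/(5!(1-ρ)) = 491.9881/(120 × 0.30909) = 13.2644
P₀ = 1/(23.2266 + 13.2644) = 0.02740
Lq = P₀·a^5·ρ / (5!(1-ρ)²) = 0.027404 × 491.9881 × 0.69091 / (120 × 0.095537) = 0.8125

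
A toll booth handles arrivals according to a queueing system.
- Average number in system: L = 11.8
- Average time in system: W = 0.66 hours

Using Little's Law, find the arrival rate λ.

Little's Law: L = λW, so λ = L/W
λ = 11.8/0.66 = 17.8788 vehicles/hour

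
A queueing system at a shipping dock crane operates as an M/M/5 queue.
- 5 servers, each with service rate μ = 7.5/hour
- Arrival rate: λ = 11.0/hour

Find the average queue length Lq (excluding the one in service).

Traffic intensity: ρ = λ/(cμ) = 11.0/(5×7.5) = 0.2933
Since ρ = 0.2933 < 1, system is stable.
Offered load a = λ/μ = cρ = 11.0/7.5 = 1.4667
P₀ = [ Σₙ₌₀^4 aⁿ/n! + a^5/(5!(1-ρ)) ]⁻¹
Σ = a^0/0! + a^1/1! + a^2/2! + a^3/3! + a^4/4! = 1.0000 + 1.4667 + 1.0756 + 0.5258 + 0.1928 = 4.2609
a^5/(5!(1-ρ)) = 6.7867/(120 × 0.7067) = 0.08003
P₀ = 1/(4.2609 + 0.08003) = 0.2304
Lq = P₀·a^5·ρ / (5!(1-ρ)²) = 0.2304 × 6.7867 × 0.2933 / (120 × 0.4994) = 0.007653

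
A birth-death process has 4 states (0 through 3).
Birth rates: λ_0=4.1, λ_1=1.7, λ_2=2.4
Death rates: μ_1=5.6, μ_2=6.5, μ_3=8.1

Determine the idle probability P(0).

Ratios P(n)/P(0) = (λ₀···λₙ₋₁)/(μ₁···μₙ):
P(1)/P(0) = (4.1)/(5.6) = 0.73214
P(2)/P(0) = (4.1×1.7)/(5.6×6.5) = 0.19148
P(3)/P(0) = (4.1×1.7×2.4)/(5.6×6.5×8.1) = 0.056736

Normalization: ∑ P(n) = 1
P(0) × (1.0000 + 0.73214 + 0.19148 + 0.056736) = 1
P(0) × 1.98036 = 1
P(0) = 1/1.98036 = 0.5050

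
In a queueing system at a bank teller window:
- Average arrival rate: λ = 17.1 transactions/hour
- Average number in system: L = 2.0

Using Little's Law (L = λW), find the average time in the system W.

Little's Law: L = λW, so W = L/λ
W = 2.0/17.1 = 0.1170 hours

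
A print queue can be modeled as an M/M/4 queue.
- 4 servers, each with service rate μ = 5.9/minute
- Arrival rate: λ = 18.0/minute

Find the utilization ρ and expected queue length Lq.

Traffic intensity: ρ = λ/(cμ) = 18.0/(4×5.9) = 0.7627
Since ρ = 0.7627 < 1, system is stable.
Offered load a = λ/μ = cρ = 18.0/5.9 = 3.0508
P₀ = [ Σₙ₌₀^3 aⁿ/n! + a^4/(4!(1-ρ)) ]⁻¹
Σ = a^0/0! + a^1/1! + a^2/2! + a^3/3! = 1.00000 + 3.05085 + 4.65384 + 4.73271 = 13.4374
a^4/(4!(1-ρ)) = 86.6327/(24 × 0.237288) = 15.2123
P₀ = 1/(13.4374 + 15.2123) = 0.03490
Lq = P₀·a^4·ρ / (4!(1-ρ)²) = 0.034904 × 86.6327 × 0.76271 / (24 × 0.056306) = 1.7067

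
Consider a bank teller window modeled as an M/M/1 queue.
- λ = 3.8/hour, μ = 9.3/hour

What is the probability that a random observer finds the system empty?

ρ = λ/μ = 3.8/9.3 = 0.4086
P(0) = 1 - ρ = 1 - 0.4086 = 0.5914
The server is idle 59.14% of the time.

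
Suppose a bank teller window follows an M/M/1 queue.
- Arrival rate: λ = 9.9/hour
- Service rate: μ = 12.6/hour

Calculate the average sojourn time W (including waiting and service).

First, compute utilization: ρ = λ/μ = 9.9/12.6 = 0.7857
For M/M/1: W = 1/(μ-λ)
W = 1/(12.6-9.9) = 1/2.70
W = 0.3704 hours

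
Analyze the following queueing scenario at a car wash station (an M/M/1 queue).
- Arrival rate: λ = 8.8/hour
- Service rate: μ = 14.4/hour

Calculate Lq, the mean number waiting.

ρ = λ/μ = 8.8/14.4 = 0.6111
For M/M/1: Lq = λ²/(μ(μ-λ))
Lq = 77.44/(14.4 × 5.60)
Lq = 0.9603 cars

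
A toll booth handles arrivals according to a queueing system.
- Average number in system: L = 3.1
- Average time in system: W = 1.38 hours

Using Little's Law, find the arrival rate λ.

Little's Law: L = λW, so λ = L/W
λ = 3.1/1.38 = 2.2464 vehicles/hour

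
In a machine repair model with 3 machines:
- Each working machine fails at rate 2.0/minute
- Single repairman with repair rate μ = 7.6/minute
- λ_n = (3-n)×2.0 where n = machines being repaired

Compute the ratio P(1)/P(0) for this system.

P(1)/P(0) = ∏_{i=0}^{1-1} λ_i/μ_{i+1}
= (3-0)×2.0/7.6
= 0.7895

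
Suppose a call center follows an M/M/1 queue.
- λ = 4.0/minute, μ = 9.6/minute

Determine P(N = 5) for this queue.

ρ = λ/μ = 4.0/9.6 = 0.41667
P(n) = (1-ρ)ρⁿ
P(5) = (1-0.41667) × 0.41667^5
P(5) = 0.5833 × 0.01256
P(5) = 0.007326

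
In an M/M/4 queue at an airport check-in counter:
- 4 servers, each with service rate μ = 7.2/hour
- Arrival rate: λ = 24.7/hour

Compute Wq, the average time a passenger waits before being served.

Traffic intensity: ρ = λ/(cμ) = 24.7/(4×7.2) = 0.8576
Since ρ = 0.8576 < 1, system is stable.
Offered load a = λ/μ = cρ = 24.7/7.2 = 3.4306
P₀ = [ Σₙ₌₀^3 aⁿ/n! + a^4/(4!(1-ρ)) ]⁻¹
Σ = a^0/0! + a^1/1! + a^2/2! + a^3/3! = 1.00000 + 3.43056 + 5.88436 + 6.72887 = 17.0438
a^4/(4!(1-ρ)) = 138.5026/(24 × 0.1423611) = 40.5373
P₀ = 1/(17.0438 + 40.5373) = 0.01737
Lq = P₀·a^4·ρ / (4!(1-ρ)²) = 0.017367 × 138.5026 × 0.85764 / (24 × 0.020267) = 4.2412
Wq = Lq/λ = 4.2412/24.7 = 0.1717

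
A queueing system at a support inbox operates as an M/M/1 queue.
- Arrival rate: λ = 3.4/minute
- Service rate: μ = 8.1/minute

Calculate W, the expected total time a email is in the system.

First, compute utilization: ρ = λ/μ = 3.4/8.1 = 0.4198
For M/M/1: W = 1/(μ-λ)
W = 1/(8.1-3.4) = 1/4.70
W = 0.2128 minutes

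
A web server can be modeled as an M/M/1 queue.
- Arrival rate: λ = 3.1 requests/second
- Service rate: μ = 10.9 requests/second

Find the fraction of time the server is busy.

Server utilization: ρ = λ/μ
ρ = 3.1/10.9 = 0.2844
The server is busy 28.44% of the time.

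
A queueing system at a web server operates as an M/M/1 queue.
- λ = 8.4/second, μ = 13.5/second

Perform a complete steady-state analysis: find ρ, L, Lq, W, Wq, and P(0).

Step 1: ρ = λ/μ = 8.4/13.5 = 0.6222
Step 2: L = λ/(μ-λ) = 8.4/5.10 = 1.6471
Step 3: Lq = λ²/(μ(μ-λ)) = 70.56/(13.5×5.10) = 1.0248
Step 4: W = 1/(μ-λ) = 1/5.10 = 0.19608
Step 5: Wq = λ/(μ(μ-λ)) = 8.4/(13.5×5.10) = 0.1220
Step 6: P(0) = 1-ρ = 0.3778
Verify: L = λW = 8.4×0.19608 = 1.6471 ✔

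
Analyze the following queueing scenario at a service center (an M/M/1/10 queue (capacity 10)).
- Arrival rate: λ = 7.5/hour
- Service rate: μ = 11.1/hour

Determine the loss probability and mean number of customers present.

ρ = λ/μ = 7.5/11.1 = 0.675676
P₀ = (1-ρ)/(1-ρ^(K+1)) = (1-0.675676)/(1-0.675676^11) = 0.3243/0.9866 = 0.3287
P_K = P₀×ρ^K = 0.32873 × 0.675676^10 = 0.32873 × 0.019833 = 0.006520
Blocking probability P_10 = 0.006520 (0.65%)
L = ρ[1 - (K+1)ρ^K + Kρ^(K+1)] / [(1-ρ)(1-ρ^(K+1))]
L = 0.675676 × (1 - 11×0.019833 + 10×0.013401) / ((1 - 0.675676) × (1 - 0.013401)) = 1.9339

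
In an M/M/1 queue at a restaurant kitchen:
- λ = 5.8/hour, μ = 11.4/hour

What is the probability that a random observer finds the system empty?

ρ = λ/μ = 5.8/11.4 = 0.5088
P(0) = 1 - ρ = 1 - 0.5088 = 0.4912
The server is idle 49.12% of the time.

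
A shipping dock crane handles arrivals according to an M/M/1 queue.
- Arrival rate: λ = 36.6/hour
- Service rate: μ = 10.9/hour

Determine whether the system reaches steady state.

Stability requires ρ = λ/(cμ) < 1
ρ = 36.6/(1 × 10.9) = 36.6/10.90 = 3.3578
Since 3.3578 ≥ 1, the system is UNSTABLE.
Queue grows without bound. Need μ > λ = 36.6.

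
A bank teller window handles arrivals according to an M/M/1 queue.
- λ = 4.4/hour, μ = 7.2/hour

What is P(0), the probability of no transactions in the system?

ρ = λ/μ = 4.4/7.2 = 0.6111
P(0) = 1 - ρ = 1 - 0.6111 = 0.3889
The server is idle 38.89% of the time.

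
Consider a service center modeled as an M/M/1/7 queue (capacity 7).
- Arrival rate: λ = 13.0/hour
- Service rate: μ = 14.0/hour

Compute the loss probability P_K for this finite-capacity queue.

ρ = λ/μ = 13.0/14.0 = 0.9285714
P₀ = (1-ρ)/(1-ρ^(K+1)) = (1-0.9285714)/(1-0.9285714^8) = 0.07143/0.4473 = 0.1597
P_K = P₀×ρ^K = 0.1597 × 0.9285714^7 = 0.1597 × 0.5953 = 0.09507
Blocking probability = 9.51%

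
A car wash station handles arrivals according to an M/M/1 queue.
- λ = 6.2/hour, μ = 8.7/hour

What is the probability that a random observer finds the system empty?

ρ = λ/μ = 6.2/8.7 = 0.7126
P(0) = 1 - ρ = 1 - 0.7126 = 0.2874
The server is idle 28.74% of the time.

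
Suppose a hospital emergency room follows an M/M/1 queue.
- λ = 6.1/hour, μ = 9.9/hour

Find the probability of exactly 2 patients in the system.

ρ = λ/μ = 6.1/9.9 = 0.6162
P(n) = (1-ρ)ρⁿ
P(2) = (1-0.6162) × 0.6162^2
P(2) = 0.3838 × 0.3797
P(2) = 0.1457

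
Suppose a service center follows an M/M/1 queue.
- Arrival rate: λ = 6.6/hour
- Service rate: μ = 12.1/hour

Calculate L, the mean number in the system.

ρ = λ/μ = 6.6/12.1 = 0.5455
For M/M/1: L = λ/(μ-λ)
L = 6.6/(12.1-6.6) = 6.6/5.50
L = 1.2000 customers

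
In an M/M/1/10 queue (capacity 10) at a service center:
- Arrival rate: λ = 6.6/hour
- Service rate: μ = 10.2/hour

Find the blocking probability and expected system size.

ρ = λ/μ = 6.6/10.2 = 0.64706
P₀ = (1-ρ)/(1-ρ^(K+1)) = (1-0.64706)/(1-0.64706^11) = 0.3529/0.9917 = 0.3559
P_K = P₀×ρ^K = 0.35590 × 0.64706^10 = 0.35590 × 0.012866 = 0.004579
Blocking probability P_10 = 0.004579 (0.46%)
L = ρ[1 - (K+1)ρ^K + Kρ^(K+1)] / [(1-ρ)(1-ρ^(K+1))]
L = 0.64706 × (1 - 11×0.012866 + 10×0.0083251) / ((1 - 0.64706) × (1 - 0.0083251)) = 1.7410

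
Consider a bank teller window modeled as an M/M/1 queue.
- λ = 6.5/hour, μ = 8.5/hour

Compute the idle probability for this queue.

ρ = λ/μ = 6.5/8.5 = 0.7647
P(0) = 1 - ρ = 1 - 0.7647 = 0.2353
The server is idle 23.53% of the time.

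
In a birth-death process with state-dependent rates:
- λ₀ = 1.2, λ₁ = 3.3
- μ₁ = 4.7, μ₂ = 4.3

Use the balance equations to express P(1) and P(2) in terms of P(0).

Balance equations:
State 0: λ₀P₀ = μ₁P₁ → P₁ = (λ₀/μ₁)P₀ = (1.2/4.7)P₀ = 0.2553P₀
State 1: P₂ = (λ₀λ₁)/(μ₁μ₂)P₀ = (1.2×3.3)/(4.7×4.3)P₀ = 0.1959P₀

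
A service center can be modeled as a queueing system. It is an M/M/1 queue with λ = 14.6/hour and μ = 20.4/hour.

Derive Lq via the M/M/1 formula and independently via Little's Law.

Method 1 (direct): Lq = λ²/(μ(μ-λ)) = 213.16/(20.4 × 5.80) = 1.8016

Method 2 (Little's Law):
W = 1/(μ-λ) = 1/5.80 = 0.1724
Wq = W - 1/μ = 0.1724 - 0.04902 = 0.1234
Lq = λWq = 14.6 × 0.1234 = 1.8016 ✔ (matches Method 1)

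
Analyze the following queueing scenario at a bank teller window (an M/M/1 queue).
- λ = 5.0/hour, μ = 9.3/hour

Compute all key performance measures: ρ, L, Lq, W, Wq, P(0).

Step 1: ρ = λ/μ = 5.0/9.3 = 0.5376
Step 2: L = λ/(μ-λ) = 5.0/4.30 = 1.1628
Step 3: Lq = λ²/(μ(μ-λ)) = 25.00/(9.3×4.30) = 0.6252
Step 4: W = 1/(μ-λ) = 1/4.30 = 0.23256
Step 5: Wq = λ/(μ(μ-λ)) = 5.0/(9.3×4.30) = 0.1250
Step 6: P(0) = 1-ρ = 0.4624
Verify: L = λW = 5.0×0.23256 = 1.1628 ✔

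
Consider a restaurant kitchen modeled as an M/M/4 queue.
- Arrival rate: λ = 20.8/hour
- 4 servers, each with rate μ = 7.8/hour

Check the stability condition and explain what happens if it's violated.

Stability requires ρ = λ/(cμ) < 1
ρ = 20.8/(4 × 7.8) = 20.8/31.20 = 0.6667
Since 0.6667 < 1, the system is STABLE.
The servers are busy 66.67% of the time.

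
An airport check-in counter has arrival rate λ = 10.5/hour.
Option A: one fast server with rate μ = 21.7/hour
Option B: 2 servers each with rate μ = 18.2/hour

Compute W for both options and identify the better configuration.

Option A: single server μ = 21.7 (M/M/1)
  ρ_A = 10.5/21.7 = 0.4839
  W_A = 1/(μ-λ) = 1/(21.7-10.5) = 1/11.20 = 0.08929

Option B: 2 servers μ = 18.2 (M/M/2)
  ρ_B = λ/(cμ) = 10.5/(2×18.2) = 0.2885
  Offered load a = λ/μ = cρ = 10.5/18.2 = 0.5769
  P₀ = [ Σₙ₌₀^1 aⁿ/n! + a^2/(2!(1-ρ)) ]⁻¹
  Σ = a^0/0! + a^1/1! = 1.0000 + 0.5769 = 1.5769
  a^2/(2!(1-ρ)) = 0.3328/(2 × 0.7115) = 0.2339
  P₀ = 1/(1.5769 + 0.2339) = 0.5522
  Lq = P₀·a^2·ρ / (2!(1-ρ)²) = 0.5522 × 0.3328 × 0.2885 / (2 × 0.5063) = 0.05236
  Wq_B = Lq/λ = 0.0523629/10.5 = 0.0049869
  W_B = Wq_B + 1/μ = 0.0049869 + 0.054945 = 0.05993

Since W_B = 0.05993 < W_A = 0.08929, Option B (multiple servers) has the shorter time in system.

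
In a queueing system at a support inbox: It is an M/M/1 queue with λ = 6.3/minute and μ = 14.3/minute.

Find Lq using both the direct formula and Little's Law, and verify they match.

Method 1 (direct): Lq = λ²/(μ(μ-λ)) = 39.69/(14.3 × 8.00) = 0.3469

Method 2 (Little's Law):
W = 1/(μ-λ) = 1/8.00 = 0.1250
Wq = W - 1/μ = 0.1250 - 0.06993 = 0.05507
Lq = λWq = 6.3 × 0.05507 = 0.3469 ✔ (matches Method 1)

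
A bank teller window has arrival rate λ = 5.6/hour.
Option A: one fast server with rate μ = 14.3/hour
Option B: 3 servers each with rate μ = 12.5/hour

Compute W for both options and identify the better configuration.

Option A: single server μ = 14.3 (M/M/1)
  ρ_A = 5.6/14.3 = 0.3916
  W_A = 1/(μ-λ) = 1/(14.3-5.6) = 1/8.70 = 0.1149

Option B: 3 servers μ = 12.5 (M/M/3)
  ρ_B = λ/(cμ) = 5.6/(3×12.5) = 0.1493
  Offered load a = λ/μ = cρ = 5.6/12.5 = 0.4480
  P₀ = [ Σₙ₌₀^2 aⁿ/n! + a^3/(3!(1-ρ)) ]⁻¹
  Σ = a^0/0! + a^1/1! + a^2/2! = 1.0000 + 0.4480 + 0.1004 = 1.5484
  a^3/(3!(1-ρ)) = 0.08992/(6 × 0.8507) = 0.01762
  P₀ = 1/(1.5484 + 0.01762) = 0.6386
  Lq = P₀·a^3·ρ / (3!(1-ρ)²) = 0.6386 × 0.08992 × 0.1493 / (6 × 0.7236) = 0.001975
  Wq_B = Lq/λ = 0.001975/5.6 = 0.0003527
  W_B = Wq_B + 1/μ = 0.0003527 + 0.08000 = 0.08035

Since W_B = 0.08035 < W_A = 0.1149, Option B (multiple servers) has the shorter time in system.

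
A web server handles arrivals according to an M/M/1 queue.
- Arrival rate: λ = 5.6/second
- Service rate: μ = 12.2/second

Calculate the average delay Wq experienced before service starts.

First, compute utilization: ρ = λ/μ = 5.6/12.2 = 0.4590
For M/M/1: Wq = λ/(μ(μ-λ))
Wq = 5.6/(12.2 × (12.2-5.6))
Wq = 5.6/(12.2 × 6.60)
Wq = 0.06955 seconds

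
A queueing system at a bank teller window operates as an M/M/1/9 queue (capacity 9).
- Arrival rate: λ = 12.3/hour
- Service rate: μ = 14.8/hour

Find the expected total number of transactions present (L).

ρ = λ/μ = 12.3/14.8 = 0.83108
P₀ = (1-ρ)/(1-ρ^(K+1)) = (1-0.83108)/(1-0.83108^10) = 0.1689/0.8428 = 0.2004
P_K = P₀×ρ^K = 0.20043 × 0.83108^9 = 0.20043 × 0.18914 = 0.03791
L = ρ[1 - (K+1)ρ^K + Kρ^(K+1)] / [(1-ρ)(1-ρ^(K+1))]
L = 0.83108 × (1 - 10×0.18914 + 9×0.15719) / ((1 - 0.83108) × (1 - 0.15719)) = 3.0549 transactions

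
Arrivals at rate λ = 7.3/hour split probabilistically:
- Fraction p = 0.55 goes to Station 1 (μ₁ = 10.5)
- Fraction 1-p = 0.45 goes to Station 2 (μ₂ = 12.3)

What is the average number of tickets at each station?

Effective rates: λ₁ = 7.3×0.55 = 4.015, λ₂ = 7.3×0.45 = 3.285
Station 1: ρ₁ = 4.015/10.5 = 0.38238, L₁ = ρ₁/(1-ρ₁) = 0.38238/(1-0.38238) = 0.6191
Station 2: ρ₂ = 3.285/12.3 = 0.2671, L₂ = ρ₂/(1-ρ₂) = 0.2671/(1-0.2671) = 0.3644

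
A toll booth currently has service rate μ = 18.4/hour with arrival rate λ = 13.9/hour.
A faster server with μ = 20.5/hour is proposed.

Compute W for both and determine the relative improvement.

System 1: ρ₁ = 13.9/18.4 = 0.7554, W₁ = 1/(18.4-13.9) = 0.2222
System 2: ρ₂ = 13.9/20.5 = 0.6780, W₂ = 1/(20.5-13.9) = 0.1515
Improvement: (W₁-W₂)/W₁ = (0.2222-0.1515)/0.2222 = 31.82%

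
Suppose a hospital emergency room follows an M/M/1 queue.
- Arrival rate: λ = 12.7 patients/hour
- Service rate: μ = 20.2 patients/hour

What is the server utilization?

Server utilization: ρ = λ/μ
ρ = 12.7/20.2 = 0.6287
The server is busy 62.87% of the time.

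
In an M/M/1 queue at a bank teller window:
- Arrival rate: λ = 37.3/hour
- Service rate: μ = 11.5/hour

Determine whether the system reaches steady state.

Stability requires ρ = λ/(cμ) < 1
ρ = 37.3/(1 × 11.5) = 37.3/11.50 = 3.2435
Since 3.2435 ≥ 1, the system is UNSTABLE.
Queue grows without bound. Need μ > λ = 37.3.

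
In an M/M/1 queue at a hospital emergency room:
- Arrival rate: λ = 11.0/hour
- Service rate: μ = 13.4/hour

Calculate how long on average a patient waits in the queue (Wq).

First, compute utilization: ρ = λ/μ = 11.0/13.4 = 0.8209
For M/M/1: Wq = λ/(μ(μ-λ))
Wq = 11.0/(13.4 × (13.4-11.0))
Wq = 11.0/(13.4 × 2.40)
Wq = 0.3420 hours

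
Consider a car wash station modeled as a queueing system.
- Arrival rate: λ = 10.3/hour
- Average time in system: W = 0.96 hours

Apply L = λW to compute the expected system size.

Little's Law: L = λW
L = 10.3 × 0.96 = 9.8880 cars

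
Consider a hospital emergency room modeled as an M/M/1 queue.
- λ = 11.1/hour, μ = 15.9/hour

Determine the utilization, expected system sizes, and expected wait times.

Step 1: ρ = λ/μ = 11.1/15.9 = 0.6981
Step 2: L = λ/(μ-λ) = 11.1/4.80 = 2.3125
Step 3: Lq = λ²/(μ(μ-λ)) = 123.21/(15.9×4.80) = 1.6144
Step 4: W = 1/(μ-λ) = 1/4.80 = 0.20833
Step 5: Wq = λ/(μ(μ-λ)) = 11.1/(15.9×4.80) = 0.1454
Step 6: P(0) = 1-ρ = 0.3019
Verify: L = λW = 11.1×0.20833 = 2.3125 ✔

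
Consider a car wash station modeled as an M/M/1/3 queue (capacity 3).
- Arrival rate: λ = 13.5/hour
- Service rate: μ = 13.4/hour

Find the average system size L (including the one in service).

ρ = λ/μ = 13.5/13.4 = 1.0075
P₀ = (1-ρ)/(1-ρ^(K+1)) = (1-1.0075)/(1-1.0075^4) = -0.007500/-0.03034 = 0.2472
P_K = P₀×ρ^K = 0.2472 × 1.0075^3 = 0.2472 × 1.0227 = 0.2528
L = ρ[1 - (K+1)ρ^K + Kρ^(K+1)] / [(1-ρ)(1-ρ^(K+1))]
L = 1.0075 × (1 - 4×1.022669172 + 3×1.030339191) / ((1 - 1.0075) × (1 - 1.030339191)) = 1.5093 cars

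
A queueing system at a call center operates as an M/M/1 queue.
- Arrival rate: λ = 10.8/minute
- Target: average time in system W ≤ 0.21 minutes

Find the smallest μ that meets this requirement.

For M/M/1: W = 1/(μ-λ)
Need W ≤ 0.21, so 1/(μ-λ) ≤ 0.21
μ - λ ≥ 1/0.21 = 4.7619
μ ≥ 10.8 + 4.7619 = 15.5619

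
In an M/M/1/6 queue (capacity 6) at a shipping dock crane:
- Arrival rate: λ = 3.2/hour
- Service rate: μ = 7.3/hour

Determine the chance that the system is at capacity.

ρ = λ/μ = 3.2/7.3 = 0.438356
P₀ = (1-ρ)/(1-ρ^(K+1)) = (1-0.438356)/(1-0.438356^7) = 0.56164/0.99689 = 0.5634
P_K = P₀×ρ^K = 0.5634 × 0.438356^6 = 0.5634 × 0.007095 = 0.003997
Blocking probability = 0.40%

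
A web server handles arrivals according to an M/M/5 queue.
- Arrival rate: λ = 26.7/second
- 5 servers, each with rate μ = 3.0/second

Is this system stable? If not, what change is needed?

Stability requires ρ = λ/(cμ) < 1
ρ = 26.7/(5 × 3.0) = 26.7/15.00 = 1.7800
Since 1.7800 ≥ 1, the system is UNSTABLE.
Need c > λ/μ = 26.7/3.0 = 8.90.
Minimum servers needed: c = 9.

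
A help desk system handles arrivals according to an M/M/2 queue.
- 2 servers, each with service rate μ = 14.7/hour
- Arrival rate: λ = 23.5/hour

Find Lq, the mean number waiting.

Traffic intensity: ρ = λ/(cμ) = 23.5/(2×14.7) = 0.7993
Since ρ = 0.7993 < 1, system is stable.
Offered load a = λ/μ = cρ = 23.5/14.7 = 1.5986
P₀ = [ Σₙ₌₀^1 aⁿ/n! + a^2/(2!(1-ρ)) ]⁻¹
Σ = a^0/0! + a^1/1! = 1.0000 + 1.5986 = 2.5986
a^2/(2!(1-ρ)) = 2.55565/(2 × 0.200680) = 6.3675
P₀ = 1/(2.5986 + 6.3675) = 0.1115
Lq = P₀·a^2·ρ / (2!(1-ρ)²) = 0.111531 × 2.55565 × 0.799320 / (2 × 0.0402726) = 2.8286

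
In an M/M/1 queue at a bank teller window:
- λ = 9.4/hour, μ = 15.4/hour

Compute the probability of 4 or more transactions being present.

ρ = λ/μ = 9.4/15.4 = 0.6104
P(N ≥ n) = ρⁿ
P(N ≥ 4) = 0.6104^4
P(N ≥ 4) = 0.1388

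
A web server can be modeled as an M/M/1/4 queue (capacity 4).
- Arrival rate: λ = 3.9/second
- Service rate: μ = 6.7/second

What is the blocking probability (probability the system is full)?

ρ = λ/μ = 3.9/6.7 = 0.58209
P₀ = (1-ρ)/(1-ρ^(K+1)) = (1-0.58209)/(1-0.58209^5) = 0.4179/0.9332 = 0.4478
P_K = P₀×ρ^K = 0.4478 × 0.58209^4 = 0.4478 × 0.1148 = 0.05141
Blocking probability = 5.14%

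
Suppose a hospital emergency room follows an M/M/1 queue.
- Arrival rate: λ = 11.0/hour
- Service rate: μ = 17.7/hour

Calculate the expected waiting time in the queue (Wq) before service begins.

First, compute utilization: ρ = λ/μ = 11.0/17.7 = 0.6215
For M/M/1: Wq = λ/(μ(μ-λ))
Wq = 11.0/(17.7 × (17.7-11.0))
Wq = 11.0/(17.7 × 6.70)
Wq = 0.09276 hours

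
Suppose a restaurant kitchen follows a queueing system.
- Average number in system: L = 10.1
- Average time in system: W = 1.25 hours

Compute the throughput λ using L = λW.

Little's Law: L = λW, so λ = L/W
λ = 10.1/1.25 = 8.0800 orders/hour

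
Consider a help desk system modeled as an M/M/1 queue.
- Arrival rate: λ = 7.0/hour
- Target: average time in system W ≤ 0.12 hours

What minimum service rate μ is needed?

For M/M/1: W = 1/(μ-λ)
Need W ≤ 0.12, so 1/(μ-λ) ≤ 0.12
μ - λ ≥ 1/0.12 = 8.3333
μ ≥ 7.0 + 8.3333 = 15.3333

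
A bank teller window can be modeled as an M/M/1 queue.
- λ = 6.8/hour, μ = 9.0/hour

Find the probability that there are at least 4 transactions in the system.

ρ = λ/μ = 6.8/9.0 = 0.75556
P(N ≥ n) = ρⁿ
P(N ≥ 4) = 0.75556^4
P(N ≥ 4) = 0.3259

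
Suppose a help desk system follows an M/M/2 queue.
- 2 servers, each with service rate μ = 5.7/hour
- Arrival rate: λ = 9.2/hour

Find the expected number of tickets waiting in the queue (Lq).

Traffic intensity: ρ = λ/(cμ) = 9.2/(2×5.7) = 0.8070
Since ρ = 0.8070 < 1, system is stable.
Offered load a = λ/μ = cρ = 9.2/5.7 = 1.6140
P₀ = [ Σₙ₌₀^1 aⁿ/n! + a^2/(2!(1-ρ)) ]⁻¹
Σ = a^0/0! + a^1/1! = 1.0000 + 1.6140 = 2.6140
a^2/(2!(1-ρ)) = 2.60511/(2 × 0.192982) = 6.7496
P₀ = 1/(2.6140 + 6.7496) = 0.1068
Lq = P₀·a^2·ρ / (2!(1-ρ)²) = 0.106796 × 2.60511 × 0.807018 / (2 × 0.0372422) = 3.0144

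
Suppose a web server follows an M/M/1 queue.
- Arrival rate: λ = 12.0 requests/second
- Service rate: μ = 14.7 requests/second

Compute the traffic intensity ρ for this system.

Server utilization: ρ = λ/μ
ρ = 12.0/14.7 = 0.8163
The server is busy 81.63% of the time.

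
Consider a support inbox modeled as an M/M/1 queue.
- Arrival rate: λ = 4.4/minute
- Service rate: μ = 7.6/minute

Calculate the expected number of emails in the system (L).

ρ = λ/μ = 4.4/7.6 = 0.5789
For M/M/1: L = λ/(μ-λ)
L = 4.4/(7.6-4.4) = 4.4/3.20
L = 1.3750 emails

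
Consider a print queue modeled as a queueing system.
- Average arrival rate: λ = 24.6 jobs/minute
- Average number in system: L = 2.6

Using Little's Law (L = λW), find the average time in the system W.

Little's Law: L = λW, so W = L/λ
W = 2.6/24.6 = 0.1057 minutes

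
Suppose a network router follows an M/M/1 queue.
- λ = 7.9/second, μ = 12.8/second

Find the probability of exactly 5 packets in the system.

ρ = λ/μ = 7.9/12.8 = 0.6172
P(n) = (1-ρ)ρⁿ
P(5) = (1-0.6172) × 0.6172^5
P(5) = 0.3828 × 0.08956
P(5) = 0.03428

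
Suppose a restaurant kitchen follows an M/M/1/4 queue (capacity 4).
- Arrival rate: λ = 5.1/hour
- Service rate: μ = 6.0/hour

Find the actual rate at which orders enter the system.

ρ = λ/μ = 5.1/6.0 = 0.8500
P₀ = (1-ρ)/(1-ρ^(K+1)) = (1-0.8500)/(1-0.8500^5) = 0.1500/0.5563 = 0.2696
P_K = P₀×ρ^K = 0.26964 × 0.8500^4 = 0.26964 × 0.52201 = 0.1408
λ_eff = λ(1-P_K) = 5.1 × (1 - 0.14075) = 5.1 × 0.85925 = 4.3822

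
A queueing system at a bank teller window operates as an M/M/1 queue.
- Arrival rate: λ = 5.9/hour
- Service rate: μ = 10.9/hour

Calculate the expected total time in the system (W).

First, compute utilization: ρ = λ/μ = 5.9/10.9 = 0.5413
For M/M/1: W = 1/(μ-λ)
W = 1/(10.9-5.9) = 1/5.00
W = 0.2000 hours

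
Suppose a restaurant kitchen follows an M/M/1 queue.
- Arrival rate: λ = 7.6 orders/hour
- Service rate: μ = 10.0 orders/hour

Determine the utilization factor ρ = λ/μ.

Server utilization: ρ = λ/μ
ρ = 7.6/10.0 = 0.7600
The server is busy 76.00% of the time.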